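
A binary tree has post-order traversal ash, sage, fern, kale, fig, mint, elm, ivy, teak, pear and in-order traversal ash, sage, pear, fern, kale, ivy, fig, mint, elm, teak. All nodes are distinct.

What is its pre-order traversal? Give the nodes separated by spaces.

pear sage ash teak ivy kale fern elm mint fig

The last element of post-order is the root; it splits in-order into left and right subtrees.
Root pear: left subtree has 2 nodes {ash, sage}, right has 7 {fern, kale, ivy, fig, mint, elm, teak}.
  Root sage: left subtree has 1 node {ash}, right has 0 { }.
  Root teak: left subtree has 6 nodes {fern, kale, ivy, fig, mint, elm}, right has 0 { }.
    Root ivy: left subtree has 2 nodes {fern, kale}, right has 3 {fig, mint, elm}.
      Root kale: left subtree has 1 node {fern}, right has 0 { }.
      Root elm: left subtree has 2 nodes {fig, mint}, right has 0 { }.
        Root mint: left subtree has 1 node {fig}, right has 0 { }.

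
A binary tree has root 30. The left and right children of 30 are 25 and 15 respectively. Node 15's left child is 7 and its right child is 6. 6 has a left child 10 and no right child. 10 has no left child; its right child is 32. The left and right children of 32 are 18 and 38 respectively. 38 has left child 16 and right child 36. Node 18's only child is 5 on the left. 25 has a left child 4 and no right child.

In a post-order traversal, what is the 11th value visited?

Post-order visits the left subtree, then the right subtree, then the node.
At 30: go left to 25.
  At 25: go left to 4.
    4 is a leaf — visit 4.
  At 25: no right child.
  Visit 25.
At 30: go right to 15.
  At 15: go left to 7.
    7 is a leaf — visit 7.
  At 15: go right to 6.
    At 6: go left to 10.
      At 10: no left child.
      At 10: go right to 32.
        At 32: go left to 18.
          At 18: go left to 5.
            5 is a leaf — visit 5.
          At 18: no right child.
          Visit 18.
        At 32: go right to 38.
          At 38: go left to 16.
            16 is a leaf — visit 16.
          At 38: go right to 36.
            36 is a leaf — visit 36.
          Visit 38.
        Visit 32.
      Visit 10.
    At 6: no right child.
    Visit 6.
  Visit 15.
Visit 30.
Full post-order sequence: 4, 25, 7, 5, 18, 16, 36, 38, 32, 10, 6, 15, 30.

6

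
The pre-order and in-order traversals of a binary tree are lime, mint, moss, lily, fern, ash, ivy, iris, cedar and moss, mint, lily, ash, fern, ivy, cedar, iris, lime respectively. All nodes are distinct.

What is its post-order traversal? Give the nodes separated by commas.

moss, ash, cedar, iris, ivy, fern, lily, mint, lime

The first element of pre-order is the root; it splits in-order into left and right subtrees.
Root lime: left subtree has 8 nodes {moss, mint, lily, ash, fern, ivy, cedar, iris}, right has 0 { }.
  Root mint: left subtree has 1 node {moss}, right has 6 {lily, ash, fern, ivy, cedar, iris}.
    Root lily: left subtree has 0 nodes { }, right has 5 {ash, fern, ivy, cedar, iris}.
      Root fern: left subtree has 1 node {ash}, right has 3 {ivy, cedar, iris}.
        Root ivy: left subtree has 0 nodes { }, right has 2 {cedar, iris}.
          Root iris: left subtree has 1 node {cedar}, right has 0 { }.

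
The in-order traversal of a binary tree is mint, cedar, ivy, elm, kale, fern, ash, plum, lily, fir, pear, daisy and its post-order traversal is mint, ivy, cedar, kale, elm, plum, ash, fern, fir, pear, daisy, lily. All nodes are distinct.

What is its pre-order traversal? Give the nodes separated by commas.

The last element of post-order is the root; it splits in-order into left and right subtrees.
Root lily: left subtree has 8 nodes {mint, cedar, ivy, elm, kale, fern, ash, plum}, right has 3 {fir, pear, daisy}.
  Root fern: left subtree has 5 nodes {mint, cedar, ivy, elm, kale}, right has 2 {ash, plum}.
    Root elm: left subtree has 3 nodes {mint, cedar, ivy}, right has 1 {kale}.
      Root cedar: left subtree has 1 node {mint}, right has 1 {ivy}.
    Root ash: left subtree has 0 nodes { }, right has 1 {plum}.
  Root daisy: left subtree has 2 nodes {fir, pear}, right has 0 { }.
    Root pear: left subtree has 1 node {fir}, right has 0 { }.

lily, fern, elm, cedar, mint, ivy, kale, ash, plum, daisy, pear, fir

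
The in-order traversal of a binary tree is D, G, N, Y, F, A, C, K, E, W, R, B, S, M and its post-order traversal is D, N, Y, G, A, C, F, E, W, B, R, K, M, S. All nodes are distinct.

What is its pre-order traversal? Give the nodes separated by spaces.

The last element of post-order is the root; it splits in-order into left and right subtrees.
Root S: left subtree has 12 nodes {D, G, N, Y, F, A, C, K, E, W, R, B}, right has 1 {M}.
  Root K: left subtree has 7 nodes {D, G, N, Y, F, A, C}, right has 4 {E, W, R, B}.
    Root F: left subtree has 4 nodes {D, G, N, Y}, right has 2 {A, C}.
      Root G: left subtree has 1 node {D}, right has 2 {N, Y}.
        Root Y: left subtree has 1 node {N}, right has 0 { }.
      Root C: left subtree has 1 node {A}, right has 0 { }.
    Root R: left subtree has 2 nodes {E, W}, right has 1 {B}.
      Root W: left subtree has 1 node {E}, right has 0 { }.

S K F G D Y N C A R W E B M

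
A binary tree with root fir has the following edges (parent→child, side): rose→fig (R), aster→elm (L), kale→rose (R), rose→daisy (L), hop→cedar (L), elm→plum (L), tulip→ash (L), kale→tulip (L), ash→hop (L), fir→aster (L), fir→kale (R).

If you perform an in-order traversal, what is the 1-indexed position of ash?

In-order visits the left subtree, then the node, then the right subtree.
At fir: go left to aster.
  At aster: go left to elm.
    At elm: go left to plum.
      plum is a leaf — visit plum.
    Visit elm.
    At elm: no right child.
  Visit aster.
  At aster: no right child.
Visit fir.
At fir: go right to kale.
  At kale: go left to tulip.
    At tulip: go left to ash.
      At ash: go left to hop.
        At hop: go left to cedar.
          cedar is a leaf — visit cedar.
        Visit hop.
        At hop: no right child.
      Visit ash.
      At ash: no right child.
    Visit tulip.
    At tulip: no right child.
  Visit kale.
  At kale: go right to rose.
    At rose: go left to daisy.
      daisy is a leaf — visit daisy.
    Visit rose.
    At rose: go right to fig.
      fig is a leaf — visit fig.
Full in-order sequence: plum, elm, aster, fir, cedar, hop, ash, tulip, kale, daisy, rose, fig.

7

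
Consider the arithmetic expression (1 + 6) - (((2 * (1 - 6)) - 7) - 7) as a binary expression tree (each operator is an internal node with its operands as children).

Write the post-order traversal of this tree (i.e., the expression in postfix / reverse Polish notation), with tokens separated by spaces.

Post-order on an expression tree gives postfix notation: for each operator, emit left operand, right operand, then the operator.

1 6 + 2 1 6 - * 7 - 7 - -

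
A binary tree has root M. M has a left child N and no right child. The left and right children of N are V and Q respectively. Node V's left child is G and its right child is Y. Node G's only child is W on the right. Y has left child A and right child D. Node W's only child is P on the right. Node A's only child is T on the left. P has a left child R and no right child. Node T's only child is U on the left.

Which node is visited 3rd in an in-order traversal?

In-order visits the left subtree, then the node, then the right subtree.
At M: go left to N.
  At N: go left to V.
    At V: go left to G.
      At G: no left child.
      Visit G.
      At G: go right to W.
        At W: no left child.
        Visit W.
        At W: go right to P.
          At P: go left to R.
            R is a leaf — visit R.
          Visit P.
          At P: no right child.
    Visit V.
    At V: go right to Y.
      At Y: go left to A.
        At A: go left to T.
          At T: go left to U.
            U is a leaf — visit U.
          Visit T.
          At T: no right child.
        Visit A.
        At A: no right child.
      Visit Y.
      At Y: go right to D.
        D is a leaf — visit D.
  Visit N.
  At N: go right to Q.
    Q is a leaf — visit Q.
Visit M.
At M: no right child.
Full in-order sequence: G, W, R, P, V, U, T, A, Y, D, N, Q, M.

R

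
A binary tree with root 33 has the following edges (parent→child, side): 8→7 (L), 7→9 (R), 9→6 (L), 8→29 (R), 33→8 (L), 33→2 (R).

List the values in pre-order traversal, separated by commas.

Pre-order visits the node, then its left subtree, then its right subtree.
Visit 33.
At 33: go left to 8.
  Visit 8.
  At 8: go left to 7.
    Visit 7.
    At 7: no left child.
    At 7: go right to 9.
      Visit 9.
      At 9: go left to 6.
        6 is a leaf — visit 6.
      At 9: no right child.
  At 8: go right to 29.
    29 is a leaf — visit 29.
At 33: go right to 2.
  2 is a leaf — visit 2.

33, 8, 7, 9, 6, 29, 2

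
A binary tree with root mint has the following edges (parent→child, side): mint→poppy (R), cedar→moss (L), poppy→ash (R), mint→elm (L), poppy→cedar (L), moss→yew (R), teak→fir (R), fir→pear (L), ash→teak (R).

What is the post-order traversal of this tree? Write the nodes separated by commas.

Post-order visits the left subtree, then the right subtree, then the node.
At mint: go left to elm.
  elm is a leaf — visit elm.
At mint: go right to poppy.
  At poppy: go left to cedar.
    At cedar: go left to moss.
      At moss: no left child.
      At moss: go right to yew.
        yew is a leaf — visit yew.
      Visit moss.
    At cedar: no right child.
    Visit cedar.
  At poppy: go right to ash.
    At ash: no left child.
    At ash: go right to teak.
      At teak: no left child.
      At teak: go right to fir.
        At fir: go left to pear.
          pear is a leaf — visit pear.
        At fir: no right child.
        Visit fir.
      Visit teak.
    Visit ash.
  Visit poppy.
Visit mint.

elm, yew, moss, cedar, pear, fir, teak, ash, poppy, mint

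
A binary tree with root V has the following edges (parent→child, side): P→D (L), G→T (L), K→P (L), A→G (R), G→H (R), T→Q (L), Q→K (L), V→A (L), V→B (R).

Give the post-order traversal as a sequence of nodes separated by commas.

Post-order visits the left subtree, then the right subtree, then the node.
At V: go left to A.
  At A: no left child.
  At A: go right to G.
    At G: go left to T.
      At T: go left to Q.
        At Q: go left to K.
          At K: go left to P.
            At P: go left to D.
              D is a leaf — visit D.
            At P: no right child.
            Visit P.
          At K: no right child.
          Visit K.
        At Q: no right child.
        Visit Q.
      At T: no right child.
      Visit T.
    At G: go right to H.
      H is a leaf — visit H.
    Visit G.
  Visit A.
At V: go right to B.
  B is a leaf — visit B.
Visit V.

D, P, K, Q, T, H, G, A, B, V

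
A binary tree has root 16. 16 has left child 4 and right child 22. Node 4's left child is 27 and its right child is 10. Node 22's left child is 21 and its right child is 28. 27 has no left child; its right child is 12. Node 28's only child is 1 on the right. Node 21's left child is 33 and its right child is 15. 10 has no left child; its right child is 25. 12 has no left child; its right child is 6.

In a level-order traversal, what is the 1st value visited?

16

Level-order visits nodes level by level from the root, left to right within each level.
Level 0: 16
Level 1: 4, 22
Level 2: 27, 10, 21, 28
Level 3: 12, 25, 33, 15, 1
Level 4: 6
Full level-order sequence: 16, 4, 22, 27, 10, 21, 28, 12, 25, 33, 15, 1, 6.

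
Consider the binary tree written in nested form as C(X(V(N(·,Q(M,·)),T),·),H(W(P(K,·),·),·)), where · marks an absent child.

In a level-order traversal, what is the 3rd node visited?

H

Level-order visits nodes level by level from the root, left to right within each level.
Level 0: C
Level 1: X, H
Level 2: V, W
Level 3: N, T, P
Level 4: Q, K
Level 5: M
Full level-order sequence: C, X, H, V, W, N, T, P, Q, K, M.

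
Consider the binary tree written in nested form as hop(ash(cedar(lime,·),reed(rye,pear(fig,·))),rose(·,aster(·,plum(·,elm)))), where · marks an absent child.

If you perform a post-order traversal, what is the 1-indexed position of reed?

6

Post-order visits the left subtree, then the right subtree, then the node.
At hop: go left to ash.
  At ash: go left to cedar.
    At cedar: go left to lime.
      lime is a leaf — visit lime.
    At cedar: no right child.
    Visit cedar.
  At ash: go right to reed.
    At reed: go left to rye.
      rye is a leaf — visit rye.
    At reed: go right to pear.
      At pear: go left to fig.
        fig is a leaf — visit fig.
      At pear: no right child.
      Visit pear.
    Visit reed.
  Visit ash.
At hop: go right to rose.
  At rose: no left child.
  At rose: go right to aster.
    At aster: no left child.
    At aster: go right to plum.
      At plum: no left child.
      At plum: go right to elm.
        elm is a leaf — visit elm.
      Visit plum.
    Visit aster.
  Visit rose.
Visit hop.
Full post-order sequence: lime, cedar, rye, fig, pear, reed, ash, elm, plum, aster, rose, hop.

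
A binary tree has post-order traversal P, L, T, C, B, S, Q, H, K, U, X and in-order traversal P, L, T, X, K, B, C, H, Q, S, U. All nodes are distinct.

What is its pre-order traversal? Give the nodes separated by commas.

X, T, L, P, U, K, H, B, C, Q, S

The last element of post-order is the root; it splits in-order into left and right subtrees.
Root X: left subtree has 3 nodes {P, L, T}, right has 7 {K, B, C, H, Q, S, U}.
  Root T: left subtree has 2 nodes {P, L}, right has 0 { }.
    Root L: left subtree has 1 node {P}, right has 0 { }.
  Root U: left subtree has 6 nodes {K, B, C, H, Q, S}, right has 0 { }.
    Root K: left subtree has 0 nodes { }, right has 5 {B, C, H, Q, S}.
      Root H: left subtree has 2 nodes {B, C}, right has 2 {Q, S}.
        Root B: left subtree has 0 nodes { }, right has 1 {C}.
        Root Q: left subtree has 0 nodes { }, right has 1 {S}.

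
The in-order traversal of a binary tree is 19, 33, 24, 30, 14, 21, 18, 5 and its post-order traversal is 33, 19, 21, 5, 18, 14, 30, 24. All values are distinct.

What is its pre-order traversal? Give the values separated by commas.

24, 19, 33, 30, 14, 18, 21, 5

The last element of post-order is the root; it splits in-order into left and right subtrees.
Root 24: left subtree has 2 nodes {19, 33}, right has 5 {30, 14, 21, 18, 5}.
  Root 19: left subtree has 0 nodes { }, right has 1 {33}.
  Root 30: left subtree has 0 nodes { }, right has 4 {14, 21, 18, 5}.
    Root 14: left subtree has 0 nodes { }, right has 3 {21, 18, 5}.
      Root 18: left subtree has 1 node {21}, right has 1 {5}.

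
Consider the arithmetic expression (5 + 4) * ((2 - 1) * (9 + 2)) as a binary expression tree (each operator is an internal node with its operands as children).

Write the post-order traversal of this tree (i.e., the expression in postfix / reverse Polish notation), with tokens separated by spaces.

5 4 + 2 1 - 9 2 + * *

Post-order on an expression tree gives postfix notation: for each operator, emit left operand, right operand, then the operator.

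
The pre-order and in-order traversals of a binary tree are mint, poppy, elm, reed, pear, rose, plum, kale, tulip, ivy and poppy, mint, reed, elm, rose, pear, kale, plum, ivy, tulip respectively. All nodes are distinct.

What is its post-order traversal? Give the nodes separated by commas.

The first element of pre-order is the root; it splits in-order into left and right subtrees.
Root mint: left subtree has 1 node {poppy}, right has 8 {reed, elm, rose, pear, kale, plum, ivy, tulip}.
  Root elm: left subtree has 1 node {reed}, right has 6 {rose, pear, kale, plum, ivy, tulip}.
    Root pear: left subtree has 1 node {rose}, right has 4 {kale, plum, ivy, tulip}.
      Root plum: left subtree has 1 node {kale}, right has 2 {ivy, tulip}.
        Root tulip: left subtree has 1 node {ivy}, right has 0 { }.

poppy, reed, rose, kale, ivy, tulip, plum, pear, elm, mint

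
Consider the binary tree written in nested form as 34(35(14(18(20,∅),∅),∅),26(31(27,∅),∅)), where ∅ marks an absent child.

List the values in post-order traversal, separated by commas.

Post-order visits the left subtree, then the right subtree, then the node.
At 34: go left to 35.
  At 35: go left to 14.
    At 14: go left to 18.
      At 18: go left to 20.
        20 is a leaf — visit 20.
      At 18: no right child.
      Visit 18.
    At 14: no right child.
    Visit 14.
  At 35: no right child.
  Visit 35.
At 34: go right to 26.
  At 26: go left to 31.
    At 31: go left to 27.
      27 is a leaf — visit 27.
    At 31: no right child.
    Visit 31.
  At 26: no right child.
  Visit 26.
Visit 34.

20, 18, 14, 35, 27, 31, 26, 34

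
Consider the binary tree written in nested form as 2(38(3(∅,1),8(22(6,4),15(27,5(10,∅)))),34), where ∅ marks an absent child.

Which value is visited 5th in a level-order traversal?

Level-order visits nodes level by level from the root, left to right within each level.
Level 0: 2
Level 1: 38, 34
Level 2: 3, 8
Level 3: 1, 22, 15
Level 4: 6, 4, 27, 5
Level 5: 10
Full level-order sequence: 2, 38, 34, 3, 8, 1, 22, 15, 6, 4, 27, 5, 10.

8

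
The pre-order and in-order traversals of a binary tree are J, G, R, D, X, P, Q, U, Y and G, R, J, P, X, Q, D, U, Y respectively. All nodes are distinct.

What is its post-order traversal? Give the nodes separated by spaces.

The first element of pre-order is the root; it splits in-order into left and right subtrees.
Root J: left subtree has 2 nodes {G, R}, right has 6 {P, X, Q, D, U, Y}.
  Root G: left subtree has 0 nodes { }, right has 1 {R}.
  Root D: left subtree has 3 nodes {P, X, Q}, right has 2 {U, Y}.
    Root X: left subtree has 1 node {P}, right has 1 {Q}.
    Root U: left subtree has 0 nodes { }, right has 1 {Y}.

R G P Q X Y U D J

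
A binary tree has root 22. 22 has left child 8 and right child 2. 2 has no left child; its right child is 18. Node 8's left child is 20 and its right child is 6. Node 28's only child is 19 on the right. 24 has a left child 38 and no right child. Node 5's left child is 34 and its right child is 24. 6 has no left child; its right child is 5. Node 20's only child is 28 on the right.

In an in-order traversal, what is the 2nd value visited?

In-order visits the left subtree, then the node, then the right subtree.
At 22: go left to 8.
  At 8: go left to 20.
    At 20: no left child.
    Visit 20.
    At 20: go right to 28.
      At 28: no left child.
      Visit 28.
      At 28: go right to 19.
        19 is a leaf — visit 19.
  Visit 8.
  At 8: go right to 6.
    At 6: no left child.
    Visit 6.
    At 6: go right to 5.
      At 5: go left to 34.
        34 is a leaf — visit 34.
      Visit 5.
      At 5: go right to 24.
        At 24: go left to 38.
          38 is a leaf — visit 38.
        Visit 24.
        At 24: no right child.
Visit 22.
At 22: go right to 2.
  At 2: no left child.
  Visit 2.
  At 2: go right to 18.
    18 is a leaf — visit 18.
Full in-order sequence: 20, 28, 19, 8, 6, 34, 5, 38, 24, 22, 2, 18.

28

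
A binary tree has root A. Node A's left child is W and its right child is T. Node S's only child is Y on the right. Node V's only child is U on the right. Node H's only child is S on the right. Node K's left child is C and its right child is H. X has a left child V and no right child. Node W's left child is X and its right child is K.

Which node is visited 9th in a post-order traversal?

W

Post-order visits the left subtree, then the right subtree, then the node.
At A: go left to W.
  At W: go left to X.
    At X: go left to V.
      At V: no left child.
      At V: go right to U.
        U is a leaf — visit U.
      Visit V.
    At X: no right child.
    Visit X.
  At W: go right to K.
    At K: go left to C.
      C is a leaf — visit C.
    At K: go right to H.
      At H: no left child.
      At H: go right to S.
        At S: no left child.
        At S: go right to Y.
          Y is a leaf — visit Y.
        Visit S.
      Visit H.
    Visit K.
  Visit W.
At A: go right to T.
  T is a leaf — visit T.
Visit A.
Full post-order sequence: U, V, X, C, Y, S, H, K, W, T, A.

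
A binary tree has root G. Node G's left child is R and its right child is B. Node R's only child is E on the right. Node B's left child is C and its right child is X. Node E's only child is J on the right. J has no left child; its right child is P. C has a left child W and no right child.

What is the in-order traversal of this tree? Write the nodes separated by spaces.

In-order visits the left subtree, then the node, then the right subtree.
At G: go left to R.
  At R: no left child.
  Visit R.
  At R: go right to E.
    At E: no left child.
    Visit E.
    At E: go right to J.
      At J: no left child.
      Visit J.
      At J: go right to P.
        P is a leaf — visit P.
Visit G.
At G: go right to B.
  At B: go left to C.
    At C: go left to W.
      W is a leaf — visit W.
    Visit C.
    At C: no right child.
  Visit B.
  At B: go right to X.
    X is a leaf — visit X.

R E J P G W C B X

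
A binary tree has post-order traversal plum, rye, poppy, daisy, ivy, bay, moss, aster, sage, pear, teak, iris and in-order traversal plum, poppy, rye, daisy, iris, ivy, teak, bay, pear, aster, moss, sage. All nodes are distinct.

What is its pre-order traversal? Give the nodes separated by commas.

iris, daisy, poppy, plum, rye, teak, ivy, pear, bay, sage, aster, moss

The last element of post-order is the root; it splits in-order into left and right subtrees.
Root iris: left subtree has 4 nodes {plum, poppy, rye, daisy}, right has 7 {ivy, teak, bay, pear, aster, moss, sage}.
  Root daisy: left subtree has 3 nodes {plum, poppy, rye}, right has 0 { }.
    Root poppy: left subtree has 1 node {plum}, right has 1 {rye}.
  Root teak: left subtree has 1 node {ivy}, right has 5 {bay, pear, aster, moss, sage}.
    Root pear: left subtree has 1 node {bay}, right has 3 {aster, moss, sage}.
      Root sage: left subtree has 2 nodes {aster, moss}, right has 0 { }.
        Root aster: left subtree has 0 nodes { }, right has 1 {moss}.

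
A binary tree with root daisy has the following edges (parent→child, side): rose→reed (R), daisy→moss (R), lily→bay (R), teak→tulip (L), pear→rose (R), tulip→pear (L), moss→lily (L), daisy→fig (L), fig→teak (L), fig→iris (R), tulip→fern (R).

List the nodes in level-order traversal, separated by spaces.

Level-order visits nodes level by level from the root, left to right within each level.
Level 0: daisy
Level 1: fig, moss
Level 2: teak, iris, lily
Level 3: tulip, bay
Level 4: pear, fern
Level 5: rose
Level 6: reed

daisy fig moss teak iris lily tulip bay pear fern rose reed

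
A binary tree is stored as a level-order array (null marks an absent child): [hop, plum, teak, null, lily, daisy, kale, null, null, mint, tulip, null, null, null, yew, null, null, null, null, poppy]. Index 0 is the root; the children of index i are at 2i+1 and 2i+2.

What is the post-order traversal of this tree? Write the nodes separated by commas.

poppy, mint, tulip, lily, plum, daisy, yew, kale, teak, hop

Post-order visits the left subtree, then the right subtree, then the node.
At hop: go left to plum.
  At plum: no left child.
  At plum: go right to lily.
    At lily: go left to mint.
      At mint: go left to poppy.
        poppy is a leaf — visit poppy.
      At mint: no right child.
      Visit mint.
    At lily: go right to tulip.
      tulip is a leaf — visit tulip.
    Visit lily.
  Visit plum.
At hop: go right to teak.
  At teak: go left to daisy.
    daisy is a leaf — visit daisy.
  At teak: go right to kale.
    At kale: no left child.
    At kale: go right to yew.
      yew is a leaf — visit yew.
    Visit kale.
  Visit teak.
Visit hop.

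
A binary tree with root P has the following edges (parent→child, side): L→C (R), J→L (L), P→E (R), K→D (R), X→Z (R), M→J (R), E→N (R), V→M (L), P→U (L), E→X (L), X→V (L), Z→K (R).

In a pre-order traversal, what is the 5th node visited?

V

Pre-order visits the node, then its left subtree, then its right subtree.
Visit P.
At P: go left to U.
  U is a leaf — visit U.
At P: go right to E.
  Visit E.
  At E: go left to X.
    Visit X.
    At X: go left to V.
      Visit V.
      At V: go left to M.
        Visit M.
        At M: no left child.
        At M: go right to J.
          Visit J.
          At J: go left to L.
            Visit L.
            At L: no left child.
            At L: go right to C.
              C is a leaf — visit C.
          At J: no right child.
      At V: no right child.
    At X: go right to Z.
      Visit Z.
      At Z: no left child.
      At Z: go right to K.
        Visit K.
        At K: no left child.
        At K: go right to D.
          D is a leaf — visit D.
  At E: go right to N.
    N is a leaf — visit N.
Full pre-order sequence: P, U, E, X, V, M, J, L, C, Z, K, D, N.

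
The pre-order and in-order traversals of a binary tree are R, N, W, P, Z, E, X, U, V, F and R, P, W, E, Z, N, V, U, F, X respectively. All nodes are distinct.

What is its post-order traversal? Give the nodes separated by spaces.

The first element of pre-order is the root; it splits in-order into left and right subtrees.
Root R: left subtree has 0 nodes { }, right has 9 {P, W, E, Z, N, V, U, F, X}.
  Root N: left subtree has 4 nodes {P, W, E, Z}, right has 4 {V, U, F, X}.
    Root W: left subtree has 1 node {P}, right has 2 {E, Z}.
      Root Z: left subtree has 1 node {E}, right has 0 { }.
    Root X: left subtree has 3 nodes {V, U, F}, right has 0 { }.
      Root U: left subtree has 1 node {V}, right has 1 {F}.

P E Z W V F U X N R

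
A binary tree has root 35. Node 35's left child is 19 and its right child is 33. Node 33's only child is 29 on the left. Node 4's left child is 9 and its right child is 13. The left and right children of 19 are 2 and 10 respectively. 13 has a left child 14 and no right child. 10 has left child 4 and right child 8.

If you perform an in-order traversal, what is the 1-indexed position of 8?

8

In-order visits the left subtree, then the node, then the right subtree.
At 35: go left to 19.
  At 19: go left to 2.
    2 is a leaf — visit 2.
  Visit 19.
  At 19: go right to 10.
    At 10: go left to 4.
      At 4: go left to 9.
        9 is a leaf — visit 9.
      Visit 4.
      At 4: go right to 13.
        At 13: go left to 14.
          14 is a leaf — visit 14.
        Visit 13.
        At 13: no right child.
    Visit 10.
    At 10: go right to 8.
      8 is a leaf — visit 8.
Visit 35.
At 35: go right to 33.
  At 33: go left to 29.
    29 is a leaf — visit 29.
  Visit 33.
  At 33: no right child.
Full in-order sequence: 2, 19, 9, 4, 14, 13, 10, 8, 35, 29, 33.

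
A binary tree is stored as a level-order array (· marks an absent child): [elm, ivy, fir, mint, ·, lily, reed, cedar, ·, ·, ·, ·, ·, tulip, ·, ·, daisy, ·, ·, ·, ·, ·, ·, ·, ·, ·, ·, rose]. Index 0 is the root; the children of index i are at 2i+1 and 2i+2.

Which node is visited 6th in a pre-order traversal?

fir

Pre-order visits the node, then its left subtree, then its right subtree.
Visit elm.
At elm: go left to ivy.
  Visit ivy.
  At ivy: go left to mint.
    Visit mint.
    At mint: go left to cedar.
      Visit cedar.
      At cedar: no left child.
      At cedar: go right to daisy.
        daisy is a leaf — visit daisy.
    At mint: no right child.
  At ivy: no right child.
At elm: go right to fir.
  Visit fir.
  At fir: go left to lily.
    lily is a leaf — visit lily.
  At fir: go right to reed.
    Visit reed.
    At reed: go left to tulip.
      Visit tulip.
      At tulip: go left to rose.
        rose is a leaf — visit rose.
      At tulip: no right child.
    At reed: no right child.
Full pre-order sequence: elm, ivy, mint, cedar, daisy, fir, lily, reed, tulip, rose.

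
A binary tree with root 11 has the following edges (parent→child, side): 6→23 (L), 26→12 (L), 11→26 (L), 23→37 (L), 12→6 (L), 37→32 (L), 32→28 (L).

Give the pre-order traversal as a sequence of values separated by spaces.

Pre-order visits the node, then its left subtree, then its right subtree.
Visit 11.
At 11: go left to 26.
  Visit 26.
  At 26: go left to 12.
    Visit 12.
    At 12: go left to 6.
      Visit 6.
      At 6: go left to 23.
        Visit 23.
        At 23: go left to 37.
          Visit 37.
          At 37: go left to 32.
            Visit 32.
            At 32: go left to 28.
              28 is a leaf — visit 28.
            At 32: no right child.
          At 37: no right child.
        At 23: no right child.
      At 6: no right child.
    At 12: no right child.
  At 26: no right child.
At 11: no right child.

11 26 12 6 23 37 32 28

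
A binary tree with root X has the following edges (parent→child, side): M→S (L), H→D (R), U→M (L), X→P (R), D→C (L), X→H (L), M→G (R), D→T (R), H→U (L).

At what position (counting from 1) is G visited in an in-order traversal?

3

In-order visits the left subtree, then the node, then the right subtree.
At X: go left to H.
  At H: go left to U.
    At U: go left to M.
      At M: go left to S.
        S is a leaf — visit S.
      Visit M.
      At M: go right to G.
        G is a leaf — visit G.
    Visit U.
    At U: no right child.
  Visit H.
  At H: go right to D.
    At D: go left to C.
      C is a leaf — visit C.
    Visit D.
    At D: go right to T.
      T is a leaf — visit T.
Visit X.
At X: go right to P.
  P is a leaf — visit P.
Full in-order sequence: S, M, G, U, H, C, D, T, X, P.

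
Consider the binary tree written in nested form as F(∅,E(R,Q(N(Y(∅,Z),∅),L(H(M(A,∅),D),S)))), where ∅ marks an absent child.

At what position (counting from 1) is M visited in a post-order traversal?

Post-order visits the left subtree, then the right subtree, then the node.
At F: no left child.
At F: go right to E.
  At E: go left to R.
    R is a leaf — visit R.
  At E: go right to Q.
    At Q: go left to N.
      At N: go left to Y.
        At Y: no left child.
        At Y: go right to Z.
          Z is a leaf — visit Z.
        Visit Y.
      At N: no right child.
      Visit N.
    At Q: go right to L.
      At L: go left to H.
        At H: go left to M.
          At M: go left to A.
            A is a leaf — visit A.
          At M: no right child.
          Visit M.
        At H: go right to D.
          D is a leaf — visit D.
        Visit H.
      At L: go right to S.
        S is a leaf — visit S.
      Visit L.
    Visit Q.
  Visit E.
Visit F.
Full post-order sequence: R, Z, Y, N, A, M, D, H, S, L, Q, E, F.

6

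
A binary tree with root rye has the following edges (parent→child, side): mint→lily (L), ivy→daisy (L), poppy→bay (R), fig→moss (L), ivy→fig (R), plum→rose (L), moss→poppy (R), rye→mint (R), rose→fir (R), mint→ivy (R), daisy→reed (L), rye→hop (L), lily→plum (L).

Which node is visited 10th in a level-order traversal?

reed

Level-order visits nodes level by level from the root, left to right within each level.
Level 0: rye
Level 1: hop, mint
Level 2: lily, ivy
Level 3: plum, daisy, fig
Level 4: rose, reed, moss
Level 5: fir, poppy
Level 6: bay
Full level-order sequence: rye, hop, mint, lily, ivy, plum, daisy, fig, rose, reed, moss, fir, poppy, bay.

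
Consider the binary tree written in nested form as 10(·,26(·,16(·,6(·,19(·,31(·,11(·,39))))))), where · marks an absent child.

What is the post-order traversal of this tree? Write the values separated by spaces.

39 11 31 19 6 16 26 10

Post-order visits the left subtree, then the right subtree, then the node.
At 10: no left child.
At 10: go right to 26.
  At 26: no left child.
  At 26: go right to 16.
    At 16: no left child.
    At 16: go right to 6.
      At 6: no left child.
      At 6: go right to 19.
        At 19: no left child.
        At 19: go right to 31.
          At 31: no left child.
          At 31: go right to 11.
            At 11: no left child.
            At 11: go right to 39.
              39 is a leaf — visit 39.
            Visit 11.
          Visit 31.
        Visit 19.
      Visit 6.
    Visit 16.
  Visit 26.
Visit 10.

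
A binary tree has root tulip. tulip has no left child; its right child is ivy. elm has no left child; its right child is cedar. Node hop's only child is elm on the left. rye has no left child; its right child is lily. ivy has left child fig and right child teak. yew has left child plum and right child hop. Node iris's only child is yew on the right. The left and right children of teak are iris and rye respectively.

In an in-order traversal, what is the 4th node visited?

iris

In-order visits the left subtree, then the node, then the right subtree.
At tulip: no left child.
Visit tulip.
At tulip: go right to ivy.
  At ivy: go left to fig.
    fig is a leaf — visit fig.
  Visit ivy.
  At ivy: go right to teak.
    At teak: go left to iris.
      At iris: no left child.
      Visit iris.
      At iris: go right to yew.
        At yew: go left to plum.
          plum is a leaf — visit plum.
        Visit yew.
        At yew: go right to hop.
          At hop: go left to elm.
            At elm: no left child.
            Visit elm.
            At elm: go right to cedar.
              cedar is a leaf — visit cedar.
          Visit hop.
          At hop: no right child.
    Visit teak.
    At teak: go right to rye.
      At rye: no left child.
      Visit rye.
      At rye: go right to lily.
        lily is a leaf — visit lily.
Full in-order sequence: tulip, fig, ivy, iris, plum, yew, elm, cedar, hop, teak, rye, lily.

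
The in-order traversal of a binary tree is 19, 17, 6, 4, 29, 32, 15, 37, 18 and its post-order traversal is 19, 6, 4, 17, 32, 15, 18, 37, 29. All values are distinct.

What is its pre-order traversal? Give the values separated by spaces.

The last element of post-order is the root; it splits in-order into left and right subtrees.
Root 29: left subtree has 4 nodes {19, 17, 6, 4}, right has 4 {32, 15, 37, 18}.
  Root 17: left subtree has 1 node {19}, right has 2 {6, 4}.
    Root 4: left subtree has 1 node {6}, right has 0 { }.
  Root 37: left subtree has 2 nodes {32, 15}, right has 1 {18}.
    Root 15: left subtree has 1 node {32}, right has 0 { }.

29 17 19 4 6 37 15 32 18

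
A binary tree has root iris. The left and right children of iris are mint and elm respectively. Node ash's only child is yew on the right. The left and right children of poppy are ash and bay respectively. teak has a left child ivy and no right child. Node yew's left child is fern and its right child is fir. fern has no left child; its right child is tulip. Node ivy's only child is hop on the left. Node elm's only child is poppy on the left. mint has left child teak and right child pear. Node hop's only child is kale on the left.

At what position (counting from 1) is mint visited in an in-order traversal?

5

In-order visits the left subtree, then the node, then the right subtree.
At iris: go left to mint.
  At mint: go left to teak.
    At teak: go left to ivy.
      At ivy: go left to hop.
        At hop: go left to kale.
          kale is a leaf — visit kale.
        Visit hop.
        At hop: no right child.
      Visit ivy.
      At ivy: no right child.
    Visit teak.
    At teak: no right child.
  Visit mint.
  At mint: go right to pear.
    pear is a leaf — visit pear.
Visit iris.
At iris: go right to elm.
  At elm: go left to poppy.
    At poppy: go left to ash.
      At ash: no left child.
      Visit ash.
      At ash: go right to yew.
        At yew: go left to fern.
          At fern: no left child.
          Visit fern.
          At fern: go right to tulip.
            tulip is a leaf — visit tulip.
        Visit yew.
        At yew: go right to fir.
          fir is a leaf — visit fir.
    Visit poppy.
    At poppy: go right to bay.
      bay is a leaf — visit bay.
  Visit elm.
  At elm: no right child.
Full in-order sequence: kale, hop, ivy, teak, mint, pear, iris, ash, fern, tulip, yew, fir, poppy, bay, elm.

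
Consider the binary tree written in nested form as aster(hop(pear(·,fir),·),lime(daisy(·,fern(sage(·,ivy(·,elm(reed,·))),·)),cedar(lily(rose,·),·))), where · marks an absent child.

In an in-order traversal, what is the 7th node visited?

ivy

In-order visits the left subtree, then the node, then the right subtree.
At aster: go left to hop.
  At hop: go left to pear.
    At pear: no left child.
    Visit pear.
    At pear: go right to fir.
      fir is a leaf — visit fir.
  Visit hop.
  At hop: no right child.
Visit aster.
At aster: go right to lime.
  At lime: go left to daisy.
    At daisy: no left child.
    Visit daisy.
    At daisy: go right to fern.
      At fern: go left to sage.
        At sage: no left child.
        Visit sage.
        At sage: go right to ivy.
          At ivy: no left child.
          Visit ivy.
          At ivy: go right to elm.
            At elm: go left to reed.
              reed is a leaf — visit reed.
            Visit elm.
            At elm: no right child.
      Visit fern.
      At fern: no right child.
  Visit lime.
  At lime: go right to cedar.
    At cedar: go left to lily.
      At lily: go left to rose.
        rose is a leaf — visit rose.
      Visit lily.
      At lily: no right child.
    Visit cedar.
    At cedar: no right child.
Full in-order sequence: pear, fir, hop, aster, daisy, sage, ivy, reed, elm, fern, lime, rose, lily, cedar.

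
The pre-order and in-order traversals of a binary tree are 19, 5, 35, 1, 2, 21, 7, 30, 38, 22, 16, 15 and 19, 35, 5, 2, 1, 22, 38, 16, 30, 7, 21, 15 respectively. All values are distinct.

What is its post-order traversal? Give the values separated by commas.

The first element of pre-order is the root; it splits in-order into left and right subtrees.
Root 19: left subtree has 0 nodes { }, right has 11 {35, 5, 2, 1, 22, 38, 16, 30, 7, 21, 15}.
  Root 5: left subtree has 1 node {35}, right has 9 {2, 1, 22, 38, 16, 30, 7, 21, 15}.
    Root 1: left subtree has 1 node {2}, right has 7 {22, 38, 16, 30, 7, 21, 15}.
      Root 21: left subtree has 5 nodes {22, 38, 16, 30, 7}, right has 1 {15}.
        Root 7: left subtree has 4 nodes {22, 38, 16, 30}, right has 0 { }.
          Root 30: left subtree has 3 nodes {22, 38, 16}, right has 0 { }.
            Root 38: left subtree has 1 node {22}, right has 1 {16}.

35, 2, 22, 16, 38, 30, 7, 15, 21, 1, 5, 19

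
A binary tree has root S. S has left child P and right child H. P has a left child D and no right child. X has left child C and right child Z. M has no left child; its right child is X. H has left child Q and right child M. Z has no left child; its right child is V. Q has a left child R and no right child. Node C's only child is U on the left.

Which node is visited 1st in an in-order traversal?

D

In-order visits the left subtree, then the node, then the right subtree.
At S: go left to P.
  At P: go left to D.
    D is a leaf — visit D.
  Visit P.
  At P: no right child.
Visit S.
At S: go right to H.
  At H: go left to Q.
    At Q: go left to R.
      R is a leaf — visit R.
    Visit Q.
    At Q: no right child.
  Visit H.
  At H: go right to M.
    At M: no left child.
    Visit M.
    At M: go right to X.
      At X: go left to C.
        At C: go left to U.
          U is a leaf — visit U.
        Visit C.
        At C: no right child.
      Visit X.
      At X: go right to Z.
        At Z: no left child.
        Visit Z.
        At Z: go right to V.
          V is a leaf — visit V.
Full in-order sequence: D, P, S, R, Q, H, M, U, C, X, Z, V.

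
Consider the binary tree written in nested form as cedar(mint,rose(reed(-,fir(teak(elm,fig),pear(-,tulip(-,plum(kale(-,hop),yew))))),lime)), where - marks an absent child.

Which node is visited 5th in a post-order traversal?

Post-order visits the left subtree, then the right subtree, then the node.
At cedar: go left to mint.
  mint is a leaf — visit mint.
At cedar: go right to rose.
  At rose: go left to reed.
    At reed: no left child.
    At reed: go right to fir.
      At fir: go left to teak.
        At teak: go left to elm.
          elm is a leaf — visit elm.
        At teak: go right to fig.
          fig is a leaf — visit fig.
        Visit teak.
      At fir: go right to pear.
        At pear: no left child.
        At pear: go right to tulip.
          At tulip: no left child.
          At tulip: go right to plum.
            At plum: go left to kale.
              At kale: no left child.
              At kale: go right to hop.
                hop is a leaf — visit hop.
              Visit kale.
            At plum: go right to yew.
              yew is a leaf — visit yew.
            Visit plum.
          Visit tulip.
        Visit pear.
      Visit fir.
    Visit reed.
  At rose: go right to lime.
    lime is a leaf — visit lime.
  Visit rose.
Visit cedar.
Full post-order sequence: mint, elm, fig, teak, hop, kale, yew, plum, tulip, pear, fir, reed, lime, rose, cedar.

hop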